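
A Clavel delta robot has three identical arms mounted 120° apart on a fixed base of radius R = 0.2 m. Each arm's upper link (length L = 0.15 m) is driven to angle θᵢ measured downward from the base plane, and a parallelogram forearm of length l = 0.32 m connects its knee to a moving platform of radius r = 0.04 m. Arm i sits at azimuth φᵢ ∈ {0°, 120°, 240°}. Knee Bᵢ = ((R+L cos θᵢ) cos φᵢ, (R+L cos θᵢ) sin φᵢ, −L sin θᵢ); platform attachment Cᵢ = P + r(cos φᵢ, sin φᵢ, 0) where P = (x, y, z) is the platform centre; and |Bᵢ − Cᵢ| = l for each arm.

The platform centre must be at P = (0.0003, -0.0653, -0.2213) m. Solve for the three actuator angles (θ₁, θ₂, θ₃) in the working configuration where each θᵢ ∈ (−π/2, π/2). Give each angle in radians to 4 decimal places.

θ₁ = 0.6110, θ₂ = 0.9598, θ₃ = 0.1741

φ1=0.0° → target in arm frame (0.0003, -0.0653)
  A cos θ + B sin θ = C:  0.1597·cos θ + -0.2213·sin θ = 0.0039
  θ1 = atan2(B,A) + arccos(C/0.2729) = 0.6110
rotate P by −φ2: (-0.0567, 0.0324, -0.2213)
  e−x'=0.2167;  (l²−L²−(e−x')²−y'²−z²)/2L = -0.0569
  √(A²+B²)=0.3097;  θ2 = -0.7959+1.7557 ≈ 0.9598
rotate P by −φ3: (0.0564, 0.0329, -0.2213)
  e−x'=0.1036;  (l²−L²−(e−x')²−y'²−z²)/2L = 0.0637
  γ=atan2(-0.2213,0.1036)=-1.1330;  ψ=arccos(0.2607)=1.3070;  θ3=γ+ψ≈0.1741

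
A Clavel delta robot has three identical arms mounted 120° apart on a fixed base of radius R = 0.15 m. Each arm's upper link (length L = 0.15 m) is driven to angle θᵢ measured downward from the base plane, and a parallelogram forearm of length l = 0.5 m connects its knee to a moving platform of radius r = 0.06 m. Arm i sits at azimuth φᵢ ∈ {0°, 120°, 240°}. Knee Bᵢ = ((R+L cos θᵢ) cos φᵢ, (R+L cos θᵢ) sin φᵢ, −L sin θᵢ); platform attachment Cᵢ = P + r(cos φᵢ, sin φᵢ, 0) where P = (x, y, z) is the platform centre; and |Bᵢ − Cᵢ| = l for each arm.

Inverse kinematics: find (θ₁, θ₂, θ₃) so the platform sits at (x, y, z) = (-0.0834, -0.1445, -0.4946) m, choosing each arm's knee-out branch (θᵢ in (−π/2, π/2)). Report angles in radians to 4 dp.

θ₁ = 0.7850, θ₂ = 0.7851, θ₃ = -0.0001

φ1=0.0° → target in arm frame (-0.0834, -0.1445)
  e−x'=0.1734;  (l²−L²−(e−x')²−y'²−z²)/2L = -0.2269
  θ1 = atan2(B,A) + arccos(C/0.5241) = 0.7850
φ2=120.0° → target in arm frame (-0.0834, 0.1445)
  A cos θ + B sin θ = C:  0.1734·cos θ + -0.4946·sin θ = -0.2269
  θ2 = atan2(B,A) + arccos(C/0.5241) = 0.7851
φ3=240.0° → target in arm frame (0.1668, 0.0000)
  A=-0.0768, B=-0.4946, C=(l²−L²−A²−y'²−z²)/(2L)=-0.0768
  γ=atan2(-0.4946,-0.0768)=-1.7249;  ψ=arccos(-0.1534)=1.7248;  θ3=γ+ψ≈-0.0001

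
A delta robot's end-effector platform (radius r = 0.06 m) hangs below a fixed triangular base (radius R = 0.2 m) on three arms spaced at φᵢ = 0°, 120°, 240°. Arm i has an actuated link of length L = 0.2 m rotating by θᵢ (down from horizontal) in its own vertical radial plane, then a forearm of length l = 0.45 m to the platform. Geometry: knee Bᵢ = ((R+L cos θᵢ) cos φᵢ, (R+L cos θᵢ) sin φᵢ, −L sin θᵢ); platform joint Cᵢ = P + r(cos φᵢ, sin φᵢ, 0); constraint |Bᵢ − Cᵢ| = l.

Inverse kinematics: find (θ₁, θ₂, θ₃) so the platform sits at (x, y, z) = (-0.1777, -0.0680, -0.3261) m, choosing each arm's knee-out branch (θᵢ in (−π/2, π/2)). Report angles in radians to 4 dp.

φ1=0.0° → target in arm frame (-0.1777, -0.0680)
  e−x'=0.3177;  (l²−L²−(e−x')²−y'²−z²)/2L = -0.1235
  √(A²+B²)=0.4553;  θ1 = -0.7984+1.8455 ≈ 1.0471
φ2=120.0° → target in arm frame (0.0300, 0.1879)
  A=0.1100, B=-0.3261, C=(l²−L²−A²−y'²−z²)/(2L)=0.0219
  √(A²+B²)=0.3442;  θ2 = -1.2454+1.5072 ≈ 0.2619
φ3=240.0° → target in arm frame (0.1477, -0.1199)
  A=-0.0077, B=-0.3261, C=(l²−L²−A²−y'²−z²)/(2L)=0.1043
  √(A²+B²)=0.3262;  θ3 = -1.5945+1.2453 ≈ -0.3492

θ₁ = 1.0471, θ₂ = 0.2619, θ₃ = -0.3492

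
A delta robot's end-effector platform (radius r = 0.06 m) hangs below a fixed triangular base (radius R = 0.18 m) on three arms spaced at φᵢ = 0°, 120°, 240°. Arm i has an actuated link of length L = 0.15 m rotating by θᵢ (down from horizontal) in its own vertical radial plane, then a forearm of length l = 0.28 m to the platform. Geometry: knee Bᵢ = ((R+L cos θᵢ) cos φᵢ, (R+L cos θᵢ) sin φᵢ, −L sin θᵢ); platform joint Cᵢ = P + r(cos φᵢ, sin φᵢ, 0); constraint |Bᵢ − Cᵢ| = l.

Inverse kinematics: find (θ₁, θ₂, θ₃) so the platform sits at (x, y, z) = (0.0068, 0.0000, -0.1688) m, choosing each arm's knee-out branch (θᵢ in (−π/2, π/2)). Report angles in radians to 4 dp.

θ₁ = 0.3491, θ₂ = 0.4364, θ₃ = 0.4364

arm 1 (φ=0.0°): x'=0.0068, y'=0.0000
  A=0.1132, B=-0.1688, C=(l²−L²−A²−y'²−z²)/(2L)=0.0486
  √(A²+B²)=0.2032;  θ1 = -0.9801+1.3291 ≈ 0.3491
arm 2 (φ=120.0°): x'=-0.0034, y'=-0.0059
  A=0.1234, B=-0.1688, C=(l²−L²−A²−y'²−z²)/(2L)=0.0405
  √(A²+B²)=0.2091;  θ2 = -0.9395+1.3760 ≈ 0.4364
φ3=240.0° → target in arm frame (-0.0034, 0.0059)
  A=0.1234, B=-0.1688, C=(l²−L²−A²−y'²−z²)/(2L)=0.0405
  γ=atan2(-0.1688,0.1234)=-0.9395;  ψ=arccos(0.1936)=1.3760;  θ3=γ+ψ≈0.4364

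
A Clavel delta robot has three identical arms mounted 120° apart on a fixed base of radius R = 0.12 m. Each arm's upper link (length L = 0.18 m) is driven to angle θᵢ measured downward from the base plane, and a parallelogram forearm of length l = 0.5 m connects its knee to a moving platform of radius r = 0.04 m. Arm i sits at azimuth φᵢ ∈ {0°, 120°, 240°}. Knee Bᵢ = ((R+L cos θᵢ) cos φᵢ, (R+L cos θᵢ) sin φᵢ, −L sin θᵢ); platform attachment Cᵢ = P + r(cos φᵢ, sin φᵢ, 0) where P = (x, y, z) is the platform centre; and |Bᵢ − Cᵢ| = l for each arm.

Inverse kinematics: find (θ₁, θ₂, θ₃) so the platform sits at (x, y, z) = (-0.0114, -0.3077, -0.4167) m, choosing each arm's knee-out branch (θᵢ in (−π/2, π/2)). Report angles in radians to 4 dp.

θ₁ = 0.6107, θ₂ = 1.2215, θ₃ = -0.3491

φ1=0.0° → target in arm frame (-0.0114, -0.3077)
  A cos θ + B sin θ = C:  0.0914·cos θ + -0.4167·sin θ = -0.1641
  θ1 = atan2(B,A) + arccos(C/0.4266) = 0.6107
arm 2 (φ=120.0°): x'=-0.2608, y'=0.1637
  A=0.3408, B=-0.4167, C=(l²−L²−A²−y'²−z²)/(2L)=-0.2749
  θ2 = atan2(B,A) + arccos(C/0.5383) = 1.2215
arm 3 (φ=240.0°): x'=0.2722, y'=0.1440
  A=-0.1922, B=-0.4167, C=(l²−L²−A²−y'²−z²)/(2L)=-0.0381
  θ3 = atan2(B,A) + arccos(C/0.4589) = -0.3491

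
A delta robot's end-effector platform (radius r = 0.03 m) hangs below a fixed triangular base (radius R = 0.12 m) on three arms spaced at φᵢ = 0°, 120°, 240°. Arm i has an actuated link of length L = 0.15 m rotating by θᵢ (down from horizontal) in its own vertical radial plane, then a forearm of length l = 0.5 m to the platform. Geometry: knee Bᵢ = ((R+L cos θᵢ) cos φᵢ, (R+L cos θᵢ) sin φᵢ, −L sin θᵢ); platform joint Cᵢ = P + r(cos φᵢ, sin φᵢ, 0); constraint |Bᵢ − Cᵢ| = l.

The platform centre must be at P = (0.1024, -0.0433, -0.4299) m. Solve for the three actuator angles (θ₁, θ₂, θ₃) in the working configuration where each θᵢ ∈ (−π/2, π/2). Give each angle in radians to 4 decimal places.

arm 1 (φ=0.0°): x'=0.1024, y'=-0.0433
  e−x'=-0.0124;  (l²−L²−(e−x')²−y'²−z²)/2L = 0.1355
  γ=atan2(-0.4299,-0.0124)=-1.5996;  ψ=arccos(0.3151)=1.2502;  θ1=γ+ψ≈-0.3494
φ2=120.0° → target in arm frame (-0.0887, -0.0670)
  A=0.1787, B=-0.4299, C=(l²−L²−A²−y'²−z²)/(2L)=0.0209
  γ=atan2(-0.4299,0.1787)=-1.1769;  ψ=arccos(0.0448)=1.5260;  θ2=γ+ψ≈0.3491
arm 3 (φ=240.0°): x'=-0.0137, y'=0.1103
  A cos θ + B sin θ = C:  0.1037·cos θ + -0.4299·sin θ = 0.0659
  √(A²+B²)=0.4422;  θ3 = -1.3341+1.4213 ≈ 0.0872

θ₁ = -0.3494, θ₂ = 0.3491, θ₃ = 0.0872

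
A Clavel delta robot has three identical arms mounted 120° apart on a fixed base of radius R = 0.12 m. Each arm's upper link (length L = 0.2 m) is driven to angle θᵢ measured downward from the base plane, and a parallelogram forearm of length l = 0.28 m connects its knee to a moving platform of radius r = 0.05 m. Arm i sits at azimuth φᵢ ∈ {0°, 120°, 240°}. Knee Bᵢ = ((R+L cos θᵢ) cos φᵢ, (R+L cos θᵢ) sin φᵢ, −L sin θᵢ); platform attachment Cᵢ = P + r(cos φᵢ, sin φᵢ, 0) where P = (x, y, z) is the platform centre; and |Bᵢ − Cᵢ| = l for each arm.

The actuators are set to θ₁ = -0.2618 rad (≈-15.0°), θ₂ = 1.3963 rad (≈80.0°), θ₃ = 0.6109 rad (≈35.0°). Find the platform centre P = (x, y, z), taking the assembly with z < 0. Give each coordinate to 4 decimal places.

(0.1408, -0.1107, -0.1744)

arm 1 at φ=0.0°: ρ1 = 0.2632;  S1 = (0.2632, 0.0000, 0.0518)
S2 = (0.1047·cos120.0°, 0.1047·sin120.0°, -0.1970) = (-0.0524, 0.0907, -0.1970)
S3 = (0.2338·cos240.0°, 0.2338·sin240.0°, -0.1147) = (-0.1169, -0.2025, -0.1147)
subtract pairs → two planes through P
[-0.6311 0.1814 -0.4975]·P = -0.0222;  [-0.7602 -0.4050 -0.3330]·P = -0.0041
det = 0.3935;  x = 0.0247+-0.6655z,  y = -0.0363+0.4270z
sphere 1 gives Az²+Bz+C=0 with A=1.6253, B=0.1829, C=-0.0175;  B²−4AC=0.1475;  roots -0.1744, 0.0619;  negative root z = -0.1744
x = 0.1408, y = -0.1107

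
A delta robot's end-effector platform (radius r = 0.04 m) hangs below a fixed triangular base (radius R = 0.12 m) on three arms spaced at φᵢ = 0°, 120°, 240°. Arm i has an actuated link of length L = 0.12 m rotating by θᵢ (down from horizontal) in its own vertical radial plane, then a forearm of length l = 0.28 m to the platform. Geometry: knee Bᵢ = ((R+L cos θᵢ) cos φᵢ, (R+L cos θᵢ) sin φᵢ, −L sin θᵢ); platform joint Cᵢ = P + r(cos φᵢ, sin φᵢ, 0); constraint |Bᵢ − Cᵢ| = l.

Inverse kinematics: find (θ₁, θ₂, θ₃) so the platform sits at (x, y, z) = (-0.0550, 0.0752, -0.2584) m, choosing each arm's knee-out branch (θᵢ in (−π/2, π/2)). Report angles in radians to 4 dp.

θ₁ = 0.8722, θ₂ = 0.0000, θ₃ = 0.7851

arm 1 (φ=0.0°): x'=-0.0550, y'=0.0752
  A=0.1350, B=-0.2584, C=(l²−L²−A²−y'²−z²)/(2L)=-0.1110
  √(A²+B²)=0.2915;  θ1 = -1.0894+1.9616 ≈ 0.8722
arm 2 (φ=120.0°): x'=0.0926, y'=0.0100
  A=-0.0126, B=-0.2584, C=(l²−L²−A²−y'²−z²)/(2L)=-0.0126
  γ=atan2(-0.2584,-0.0126)=-1.6196;  ψ=arccos(-0.0488)=1.6196;  θ2=γ+ψ≈0.0000
rotate P by −φ3: (-0.0376, -0.0852, -0.2584)
  A=0.1176, B=-0.2584, C=(l²−L²−A²−y'²−z²)/(2L)=-0.0995
  √(A²+B²)=0.2839;  θ3 = -1.1436+1.9287 ≈ 0.7851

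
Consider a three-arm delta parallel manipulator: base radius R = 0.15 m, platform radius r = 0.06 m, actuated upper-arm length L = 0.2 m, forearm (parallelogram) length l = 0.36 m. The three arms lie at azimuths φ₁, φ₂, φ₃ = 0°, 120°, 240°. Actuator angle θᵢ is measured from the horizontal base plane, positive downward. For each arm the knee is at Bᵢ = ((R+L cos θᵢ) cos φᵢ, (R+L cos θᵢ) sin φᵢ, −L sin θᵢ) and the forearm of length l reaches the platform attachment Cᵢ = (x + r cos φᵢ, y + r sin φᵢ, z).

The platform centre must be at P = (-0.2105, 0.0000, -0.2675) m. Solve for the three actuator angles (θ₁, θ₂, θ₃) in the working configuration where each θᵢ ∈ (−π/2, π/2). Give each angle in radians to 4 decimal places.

arm 1 (φ=0.0°): x'=-0.2105, y'=0.0000
  A cos θ + B sin θ = C:  0.3005·cos θ + -0.2675·sin θ = -0.1806
  θ1 = atan2(B,A) + arccos(C/0.4023) = 1.3091
arm 2 (φ=120.0°): x'=0.1052, y'=0.1823
  A=-0.0152, B=-0.2675, C=(l²−L²−A²−y'²−z²)/(2L)=-0.0386
  γ=atan2(-0.2675,-0.0152)=-1.6277;  ψ=arccos(-0.1439)=1.7152;  θ2=γ+ψ≈0.0874
φ3=240.0° → target in arm frame (0.1053, -0.1823)
  e−x'=-0.0153;  (l²−L²−(e−x')²−y'²−z²)/2L = -0.0386
  γ=atan2(-0.2675,-0.0153)=-1.6277;  ψ=arccos(-0.1439)=1.7152;  θ3=γ+ψ≈0.0874

θ₁ = 1.3091, θ₂ = 0.0874, θ₃ = 0.0874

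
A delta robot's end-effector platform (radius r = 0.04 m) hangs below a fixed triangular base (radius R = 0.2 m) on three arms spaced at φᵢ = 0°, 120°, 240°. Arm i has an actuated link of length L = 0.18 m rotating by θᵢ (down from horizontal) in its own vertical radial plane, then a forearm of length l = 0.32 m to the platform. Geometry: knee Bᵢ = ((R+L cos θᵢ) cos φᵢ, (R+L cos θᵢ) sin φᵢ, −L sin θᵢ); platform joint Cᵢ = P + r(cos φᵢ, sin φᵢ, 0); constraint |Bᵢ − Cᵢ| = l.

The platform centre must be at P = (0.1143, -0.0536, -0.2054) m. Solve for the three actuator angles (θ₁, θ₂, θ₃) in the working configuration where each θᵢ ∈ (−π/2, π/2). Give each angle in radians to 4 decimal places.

rotate P by −φ1: (0.1143, -0.0536, -0.2054)
  e−x'=0.0457;  (l²−L²−(e−x')²−y'²−z²)/2L = 0.0635
  γ=atan2(-0.2054,0.0457)=-1.3519;  ψ=arccos(0.3016)=1.2644;  θ1=γ+ψ≈-0.0875
rotate P by −φ2: (-0.1036, -0.0722, -0.2054)
  A=0.2636, B=-0.2054, C=(l²−L²−A²−y'²−z²)/(2L)=-0.1302
  θ2 = atan2(B,A) + arccos(C/0.3342) = 1.3090
rotate P by −φ3: (-0.0107, 0.1258, -0.2054)
  e−x'=0.1707;  (l²−L²−(e−x')²−y'²−z²)/2L = -0.0477
  √(A²+B²)=0.2671;  θ3 = -0.8773+1.7502 ≈ 0.8729

θ₁ = -0.0875, θ₂ = 1.3090, θ₃ = 0.8729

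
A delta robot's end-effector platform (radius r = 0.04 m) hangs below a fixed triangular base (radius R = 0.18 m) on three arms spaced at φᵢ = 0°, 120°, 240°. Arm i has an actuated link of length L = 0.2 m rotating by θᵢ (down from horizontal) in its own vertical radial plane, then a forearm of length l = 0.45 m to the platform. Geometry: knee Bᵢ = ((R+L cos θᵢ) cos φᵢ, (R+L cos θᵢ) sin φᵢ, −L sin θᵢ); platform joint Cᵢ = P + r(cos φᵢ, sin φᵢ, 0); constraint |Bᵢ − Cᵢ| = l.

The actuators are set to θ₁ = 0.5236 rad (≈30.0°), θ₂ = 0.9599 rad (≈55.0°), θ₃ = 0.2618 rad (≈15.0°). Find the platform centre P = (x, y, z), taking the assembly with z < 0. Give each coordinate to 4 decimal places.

(0.0216, -0.1162, -0.4224)

φ1=0.0°: virtual centre (0.3132, 0.0000, -0.1000), radius l
φ2=120.0°: virtual centre (-0.1274, 0.2206, -0.1638), radius l
centre 3 = (0.3332·cos240.0°, 0.3332·sin240.0°, -0.0518) = (-0.1666, -0.2885, -0.0518)
eliminate P² terms by subtracting sphere 1 from 2 and 3
[-0.8811 0.4412 -0.1277]·P = -0.0164;  [-0.9596 -0.5771 0.0965]·P = 0.0056
Cramer: x(z) = 0.0075-0.0334z;  y(z) = -0.0222+0.2227z
into |P−centre ₁|² = l²: 1.0507z² + 0.2105z + -0.0985 = 0;  Δ = 0.4585;  z = -0.4224 or 0.2220 → z<0 root = -0.4224
x = 0.0216, y = -0.1162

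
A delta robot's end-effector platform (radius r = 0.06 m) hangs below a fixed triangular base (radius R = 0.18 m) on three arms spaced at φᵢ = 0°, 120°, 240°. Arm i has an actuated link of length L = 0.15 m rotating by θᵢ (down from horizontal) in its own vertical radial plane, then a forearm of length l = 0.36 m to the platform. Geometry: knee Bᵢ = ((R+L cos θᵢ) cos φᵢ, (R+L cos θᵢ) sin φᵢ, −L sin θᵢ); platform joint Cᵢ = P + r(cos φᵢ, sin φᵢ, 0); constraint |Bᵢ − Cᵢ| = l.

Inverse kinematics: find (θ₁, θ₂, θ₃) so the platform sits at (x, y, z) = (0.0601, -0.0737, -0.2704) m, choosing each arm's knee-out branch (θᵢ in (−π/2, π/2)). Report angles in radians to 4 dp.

rotate P by −φ1: (0.0601, -0.0737, -0.2704)
  e−x'=0.0599;  (l²−L²−(e−x')²−y'²−z²)/2L = 0.0832
  γ=atan2(-0.2704,0.0599)=-1.3528;  ψ=arccos(0.3005)=1.2656;  θ1=γ+ψ≈-0.0872
φ2=120.0° → target in arm frame (-0.0939, -0.0152)
  A cos θ + B sin θ = C:  0.2139·cos θ + -0.2704·sin θ = -0.0400
  γ=atan2(-0.2704,0.2139)=-0.9016;  ψ=arccos(-0.1159)=1.6870;  θ2=γ+ψ≈0.7854
arm 3 (φ=240.0°): x'=0.0338, y'=0.0889
  A cos θ + B sin θ = C:  0.0862·cos θ + -0.2704·sin θ = 0.0622
  √(A²+B²)=0.2838;  θ3 = -1.2621+1.3500 ≈ 0.0879

θ₁ = -0.0872, θ₂ = 0.7854, θ₃ = 0.0879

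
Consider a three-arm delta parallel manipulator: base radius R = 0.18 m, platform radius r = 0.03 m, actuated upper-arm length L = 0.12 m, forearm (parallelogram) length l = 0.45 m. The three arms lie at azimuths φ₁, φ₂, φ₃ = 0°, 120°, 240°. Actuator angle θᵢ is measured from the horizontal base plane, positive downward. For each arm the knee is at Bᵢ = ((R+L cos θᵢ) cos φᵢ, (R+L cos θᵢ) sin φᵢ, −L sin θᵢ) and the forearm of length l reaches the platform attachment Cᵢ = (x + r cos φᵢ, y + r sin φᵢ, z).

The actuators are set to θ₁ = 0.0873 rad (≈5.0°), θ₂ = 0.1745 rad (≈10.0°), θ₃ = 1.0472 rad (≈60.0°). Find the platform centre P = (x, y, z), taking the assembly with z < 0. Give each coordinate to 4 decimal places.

(0.0721, 0.1065, -0.4005)

φ1=0.0°: virtual centre (0.2695, 0.0000, -0.0105), radius l
φ2=120.0°: virtual centre (-0.1341, 0.2322, -0.0208), radius l
φ3=240.0°: virtual centre (-0.1050, -0.1819, -0.1039), radius l
|centre ₂|²−|centre ₁|² = -0.0004;  |centre ₃|²−|centre ₁|² = -0.0179
[-0.8073 0.4645 -0.0207]·P = -0.0004;  [-0.7491 -0.3637 -0.1869]·P = -0.0179
Cramer: x(z) = 0.0132-0.1471z;  y(z) = 0.0220-0.2110z
quadratic in z: (1.0661)z²+(0.0871)z+(-0.1362)=0, √Δ=0.7670 → z ∈ {-0.4005, 0.3189}; z = -0.4005 (taking z<0)
x = 0.0721, y = 0.1065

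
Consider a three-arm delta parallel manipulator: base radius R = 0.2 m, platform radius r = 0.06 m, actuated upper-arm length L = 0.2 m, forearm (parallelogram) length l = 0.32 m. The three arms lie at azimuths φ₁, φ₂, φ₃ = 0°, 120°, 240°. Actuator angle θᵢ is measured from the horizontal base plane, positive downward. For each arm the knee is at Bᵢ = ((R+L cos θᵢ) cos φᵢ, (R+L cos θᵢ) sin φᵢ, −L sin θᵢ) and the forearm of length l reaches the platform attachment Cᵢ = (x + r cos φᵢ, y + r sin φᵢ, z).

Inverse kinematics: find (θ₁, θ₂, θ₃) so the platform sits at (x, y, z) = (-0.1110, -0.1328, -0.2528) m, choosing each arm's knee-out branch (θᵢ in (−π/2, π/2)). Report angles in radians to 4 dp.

arm 1 (φ=0.0°): x'=-0.1110, y'=-0.1328
  e−x'=0.2510;  (l²−L²−(e−x')²−y'²−z²)/2L = -0.2054
  √(A²+B²)=0.3562;  θ1 = -0.7890+2.1852 ≈ 1.3962
rotate P by −φ2: (-0.0595, 0.1625, -0.2528)
  e−x'=0.1995;  (l²−L²−(e−x')²−y'²−z²)/2L = -0.1693
  γ=atan2(-0.2528,0.1995)=-0.9027;  ψ=arccos(-0.5258)=2.1244;  θ2=γ+ψ≈1.2217
arm 3 (φ=240.0°): x'=0.1705, y'=-0.0297
  e−x'=-0.0305;  (l²−L²−(e−x')²−y'²−z²)/2L = -0.0083
  √(A²+B²)=0.2546;  θ3 = -1.6909+1.6034 ≈ -0.0875

θ₁ = 1.3962, θ₂ = 1.2217, θ₃ = -0.0875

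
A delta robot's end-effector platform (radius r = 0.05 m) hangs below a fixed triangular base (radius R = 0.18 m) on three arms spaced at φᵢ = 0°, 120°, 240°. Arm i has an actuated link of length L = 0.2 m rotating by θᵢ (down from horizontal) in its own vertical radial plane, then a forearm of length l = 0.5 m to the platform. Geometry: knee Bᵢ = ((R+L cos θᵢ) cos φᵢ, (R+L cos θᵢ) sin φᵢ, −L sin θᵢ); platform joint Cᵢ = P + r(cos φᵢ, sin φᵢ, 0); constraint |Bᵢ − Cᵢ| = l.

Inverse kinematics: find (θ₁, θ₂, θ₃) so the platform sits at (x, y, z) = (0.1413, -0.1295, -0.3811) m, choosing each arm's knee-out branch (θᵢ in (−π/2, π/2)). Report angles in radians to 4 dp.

arm 1 (φ=0.0°): x'=0.1413, y'=-0.1295
  A=-0.0113, B=-0.3811, C=(l²−L²−A²−y'²−z²)/(2L)=0.1197
  √(A²+B²)=0.3813;  θ1 = -1.6004+1.2515 ≈ -0.3489
arm 2 (φ=120.0°): x'=-0.1828, y'=-0.0576
  A=0.3128, B=-0.3811, C=(l²−L²−A²−y'²−z²)/(2L)=-0.0910
  √(A²+B²)=0.4930;  θ2 = -0.8835+1.7564 ≈ 0.8729
rotate P by −φ3: (0.0415, 0.1871, -0.3811)
  A cos θ + B sin θ = C:  0.0885·cos θ + -0.3811·sin θ = 0.0548
  √(A²+B²)=0.3912;  θ3 = -1.3426+1.4303 ≈ 0.0877

θ₁ = -0.3489, θ₂ = 0.8729, θ₃ = 0.0877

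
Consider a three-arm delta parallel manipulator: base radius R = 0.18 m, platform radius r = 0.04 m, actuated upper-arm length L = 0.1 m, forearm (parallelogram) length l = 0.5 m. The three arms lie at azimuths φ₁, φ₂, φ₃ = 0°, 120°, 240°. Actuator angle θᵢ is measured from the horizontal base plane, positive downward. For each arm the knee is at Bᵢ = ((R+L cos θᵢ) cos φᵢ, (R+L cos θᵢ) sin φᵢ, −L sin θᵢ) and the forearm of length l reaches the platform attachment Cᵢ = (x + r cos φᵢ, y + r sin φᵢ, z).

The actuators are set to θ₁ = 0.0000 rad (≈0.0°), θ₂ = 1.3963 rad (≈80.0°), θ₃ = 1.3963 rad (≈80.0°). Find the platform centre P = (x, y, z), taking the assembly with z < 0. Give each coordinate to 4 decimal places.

(0.1900, 0.0000, -0.4975)

O1 = (0.2400·cos0.0°, 0.2400·sin0.0°, 0.0000) = (0.2400, 0.0000, 0.0000)
O2 = (0.1574·cos120.0°, 0.1574·sin120.0°, -0.0985) = (-0.0787, 0.1363, -0.0985)
arm 3 at φ=240.0°: e+L cos θ3 = 0.1574;  O3 = (-0.0787, -0.1363, -0.0985)
eliminate P² terms by subtracting sphere 1 from 2 and 3
[-0.6374 0.2726 -0.1970]·P = -0.0231;  [-0.6374 -0.2726 -0.1970]·P = -0.0231
det = 0.3474;  x = 0.0363+-0.3090z,  y = 0.0000+0.0000z
into |P−O₁|² = l²: 1.0955z² + 0.1259z + -0.2085 = 0;  Δ = 0.9295;  z = -0.4975 or 0.3826 → z<0 root = -0.4975
x = 0.1900, y = 0.0000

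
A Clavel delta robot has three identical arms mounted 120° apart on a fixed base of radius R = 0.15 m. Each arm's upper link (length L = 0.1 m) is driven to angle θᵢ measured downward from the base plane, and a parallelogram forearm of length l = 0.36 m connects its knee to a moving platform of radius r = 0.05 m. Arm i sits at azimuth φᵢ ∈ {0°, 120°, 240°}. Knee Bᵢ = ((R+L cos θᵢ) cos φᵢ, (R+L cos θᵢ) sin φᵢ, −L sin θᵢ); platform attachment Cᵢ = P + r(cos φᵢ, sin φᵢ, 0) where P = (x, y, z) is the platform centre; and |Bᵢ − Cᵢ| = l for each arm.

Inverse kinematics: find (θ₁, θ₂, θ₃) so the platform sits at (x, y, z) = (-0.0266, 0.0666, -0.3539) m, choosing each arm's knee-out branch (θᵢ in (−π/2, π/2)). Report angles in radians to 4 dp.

θ₁ = 0.6982, θ₂ = 0.1748, θ₃ = 0.7859

arm 1 (φ=0.0°): x'=-0.0266, y'=0.0666
  e−x'=0.1266;  (l²−L²−(e−x')²−y'²−z²)/2L = -0.1305
  θ1 = atan2(B,A) + arccos(C/0.3759) = 0.6982
rotate P by −φ2: (0.0710, -0.0103, -0.3539)
  e−x'=0.0290;  (l²−L²−(e−x')²−y'²−z²)/2L = -0.0330
  θ2 = atan2(B,A) + arccos(C/0.3551) = 0.1748
arm 3 (φ=240.0°): x'=-0.0444, y'=-0.0563
  A=0.1444, B=-0.3539, C=(l²−L²−A²−y'²−z²)/(2L)=-0.1483
  θ3 = atan2(B,A) + arccos(C/0.3822) = 0.7859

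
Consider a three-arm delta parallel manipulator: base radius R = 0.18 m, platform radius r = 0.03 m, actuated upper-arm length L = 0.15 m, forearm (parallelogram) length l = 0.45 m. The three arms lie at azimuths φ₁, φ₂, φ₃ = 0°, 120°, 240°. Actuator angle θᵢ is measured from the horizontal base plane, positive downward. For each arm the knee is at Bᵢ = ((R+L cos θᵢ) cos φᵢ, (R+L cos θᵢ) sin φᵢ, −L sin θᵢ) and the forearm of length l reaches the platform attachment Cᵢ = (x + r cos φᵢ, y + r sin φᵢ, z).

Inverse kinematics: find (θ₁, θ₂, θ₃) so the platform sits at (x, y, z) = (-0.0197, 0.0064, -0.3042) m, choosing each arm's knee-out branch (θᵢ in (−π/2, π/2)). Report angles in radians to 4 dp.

θ₁ = -0.0867, θ₂ = -0.3489, θ₃ = -0.2616

rotate P by −φ1: (-0.0197, 0.0064, -0.3042)
  e−x'=0.1697;  (l²−L²−(e−x')²−y'²−z²)/2L = 0.1954
  γ=atan2(-0.3042,0.1697)=-1.0619;  ψ=arccos(0.5610)=0.9752;  θ1=γ+ψ≈-0.0867
arm 2 (φ=120.0°): x'=0.0154, y'=0.0139
  A cos θ + B sin θ = C:  0.1346·cos θ + -0.3042·sin θ = 0.2305
  γ=atan2(-0.3042,0.1346)=-1.1542;  ψ=arccos(0.6929)=0.8053;  θ2=γ+ψ≈-0.3489
arm 3 (φ=240.0°): x'=0.0043, y'=-0.0203
  A=0.1457, B=-0.3042, C=(l²−L²−A²−y'²−z²)/(2L)=0.2194
  √(A²+B²)=0.3373;  θ3 = -1.1241+0.8625 ≈ -0.2616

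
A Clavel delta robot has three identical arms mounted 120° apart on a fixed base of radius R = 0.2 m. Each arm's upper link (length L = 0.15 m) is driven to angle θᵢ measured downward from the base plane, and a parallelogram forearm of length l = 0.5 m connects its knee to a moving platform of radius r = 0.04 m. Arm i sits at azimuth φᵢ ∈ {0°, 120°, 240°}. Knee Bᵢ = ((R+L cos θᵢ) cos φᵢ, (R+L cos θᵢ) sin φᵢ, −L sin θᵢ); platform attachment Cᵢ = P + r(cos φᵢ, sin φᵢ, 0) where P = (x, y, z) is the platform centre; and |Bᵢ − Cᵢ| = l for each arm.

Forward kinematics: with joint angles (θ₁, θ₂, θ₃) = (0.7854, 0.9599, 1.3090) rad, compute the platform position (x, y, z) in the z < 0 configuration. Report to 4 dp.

arm 1 at φ=0.0°: ρ1 = 0.2661;  O1 = (0.2661, 0.0000, -0.1061)
arm 2 at φ=120.0°: ρ2 = 0.2460;  O2 = (-0.1230, 0.2131, -0.1229)
φ3=240.0°: virtual centre (-0.0994, -0.1722, -0.1449), radius l
|O₂|²−|O₁|² = -0.0064;  |O₃|²−|O₁|² = -0.0215
[-0.7782 0.4262 -0.0336]·P = -0.0064;  [-0.7310 -0.3444 -0.0776]·P = -0.0215
det = 0.5795;  x = 0.0196+-0.0771z,  y = 0.0208+-0.0619z
quadratic in z: (1.0098)z²+(0.2475)z+(-0.1776)=0, √Δ=0.8824 → z ∈ {-0.5595, 0.3143}; z = -0.5595 (taking z<0)
x = 0.0628, y = 0.0554

(0.0628, 0.0554, -0.5595)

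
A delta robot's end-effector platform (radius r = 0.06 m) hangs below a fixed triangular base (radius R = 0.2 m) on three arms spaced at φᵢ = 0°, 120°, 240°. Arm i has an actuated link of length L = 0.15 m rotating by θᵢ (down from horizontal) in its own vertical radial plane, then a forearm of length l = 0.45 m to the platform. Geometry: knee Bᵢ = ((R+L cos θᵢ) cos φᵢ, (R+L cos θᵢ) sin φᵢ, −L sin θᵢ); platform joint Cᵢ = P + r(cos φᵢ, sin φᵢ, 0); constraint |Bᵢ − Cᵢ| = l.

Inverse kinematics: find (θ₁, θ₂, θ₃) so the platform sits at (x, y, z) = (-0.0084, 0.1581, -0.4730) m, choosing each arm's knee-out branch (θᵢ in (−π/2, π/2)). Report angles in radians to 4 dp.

θ₁ = 0.9603, θ₂ = 0.3493, θ₃ = 1.3964

φ1=0.0° → target in arm frame (-0.0084, 0.1581)
  A cos θ + B sin θ = C:  0.1484·cos θ + -0.4730·sin θ = -0.3025
  √(A²+B²)=0.4957;  θ1 = -1.2668+2.2271 ≈ 0.9603
rotate P by −φ2: (0.1411, -0.0718, -0.4730)
  e−x'=-0.0011;  (l²−L²−(e−x')²−y'²−z²)/2L = -0.1629
  γ=atan2(-0.4730,-0.0011)=-1.5732;  ψ=arccos(-0.3445)=1.9225;  θ2=γ+ψ≈0.3493
φ3=240.0° → target in arm frame (-0.1327, -0.0863)
  e−x'=0.2727;  (l²−L²−(e−x')²−y'²−z²)/2L = -0.4185
  θ3 = atan2(B,A) + arccos(C/0.5460) = 1.3964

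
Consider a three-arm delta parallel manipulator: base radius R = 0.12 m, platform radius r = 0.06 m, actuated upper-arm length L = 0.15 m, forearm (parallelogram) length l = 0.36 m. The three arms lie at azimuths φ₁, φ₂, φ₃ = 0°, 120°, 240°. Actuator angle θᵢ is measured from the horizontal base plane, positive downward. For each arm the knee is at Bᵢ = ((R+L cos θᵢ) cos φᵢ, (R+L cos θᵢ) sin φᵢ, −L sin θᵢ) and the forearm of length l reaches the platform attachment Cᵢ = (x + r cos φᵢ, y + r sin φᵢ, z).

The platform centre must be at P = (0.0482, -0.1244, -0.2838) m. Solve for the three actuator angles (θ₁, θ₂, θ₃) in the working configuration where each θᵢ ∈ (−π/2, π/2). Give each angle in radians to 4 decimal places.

rotate P by −φ1: (0.0482, -0.1244, -0.2838)
  e−x'=0.0118;  (l²−L²−(e−x')²−y'²−z²)/2L = 0.0365
  θ1 = atan2(B,A) + arccos(C/0.2840) = -0.0872
rotate P by −φ2: (-0.1318, 0.0205, -0.2838)
  A=0.1918, B=-0.2838, C=(l²−L²−A²−y'²−z²)/(2L)=-0.0355
  θ2 = atan2(B,A) + arccos(C/0.3426) = 0.6983
rotate P by −φ3: (0.0836, 0.1039, -0.2838)
  A=-0.0236, B=-0.2838, C=(l²−L²−A²−y'²−z²)/(2L)=0.0506
  √(A²+B²)=0.2848;  θ3 = -1.6539+1.3920 ≈ -0.2619

θ₁ = -0.0872, θ₂ = 0.6983, θ₃ = -0.2619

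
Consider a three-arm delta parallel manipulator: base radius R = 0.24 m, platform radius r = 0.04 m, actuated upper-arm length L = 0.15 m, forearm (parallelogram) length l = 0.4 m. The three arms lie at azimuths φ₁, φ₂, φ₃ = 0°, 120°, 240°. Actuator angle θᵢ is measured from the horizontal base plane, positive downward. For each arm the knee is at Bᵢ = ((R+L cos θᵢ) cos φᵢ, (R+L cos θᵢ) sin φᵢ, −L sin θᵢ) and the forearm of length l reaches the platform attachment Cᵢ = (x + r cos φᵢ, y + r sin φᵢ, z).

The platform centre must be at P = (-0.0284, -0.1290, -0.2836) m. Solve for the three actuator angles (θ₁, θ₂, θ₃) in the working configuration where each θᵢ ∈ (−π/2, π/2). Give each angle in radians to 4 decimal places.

θ₁ = 0.7856, θ₂ = 1.1344, θ₃ = -0.3492

rotate P by −φ1: (-0.0284, -0.1290, -0.2836)
  A cos θ + B sin θ = C:  0.2284·cos θ + -0.2836·sin θ = -0.0391
  θ1 = atan2(B,A) + arccos(C/0.3641) = 0.7856
rotate P by −φ2: (-0.0975, 0.0891, -0.2836)
  A=0.2975, B=-0.2836, C=(l²−L²−A²−y'²−z²)/(2L)=-0.1313
  √(A²+B²)=0.4110;  θ2 = -0.7615+1.8959 ≈ 1.1344
arm 3 (φ=240.0°): x'=0.1259, y'=0.0399
  e−x'=0.0741;  (l²−L²−(e−x')²−y'²−z²)/2L = 0.1666
  γ=atan2(-0.2836,0.0741)=-1.3153;  ψ=arccos(0.5685)=0.9661;  θ3=γ+ψ≈-0.3492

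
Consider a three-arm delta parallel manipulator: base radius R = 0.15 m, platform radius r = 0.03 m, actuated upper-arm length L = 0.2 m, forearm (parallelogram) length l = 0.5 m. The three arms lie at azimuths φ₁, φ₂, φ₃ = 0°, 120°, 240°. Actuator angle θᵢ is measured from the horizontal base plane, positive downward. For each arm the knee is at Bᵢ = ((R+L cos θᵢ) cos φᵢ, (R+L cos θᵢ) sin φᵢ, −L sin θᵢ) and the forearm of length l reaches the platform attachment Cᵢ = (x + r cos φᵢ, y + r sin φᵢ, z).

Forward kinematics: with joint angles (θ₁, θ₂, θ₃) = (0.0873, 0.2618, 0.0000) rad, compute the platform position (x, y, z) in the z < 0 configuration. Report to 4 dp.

arm 1 at φ=0.0°: ρ1 = 0.3192;  S1 = (0.3192, 0.0000, -0.0174)
arm 2 at φ=120.0°: ρ2 = 0.3132;  S2 = (-0.1566, 0.2712, -0.0518)
φ3=240.0°: virtual centre (-0.1600, -0.2771, 0.0000), radius l
subtract pairs → two planes through P
[-0.9517 0.5425 -0.0687]·P = -0.0015;  [-0.9585 -0.5543 0.0349]·P = 0.0002
Cramer: x(z) = 0.0007-0.0183z;  y(z) = -0.0015+0.0945z
into |P−S₁|² = l²: 1.0093z² + 0.0462z + -0.1482 = 0;  Δ = 0.6005;  z = -0.4068 or 0.3610 → z<0 root = -0.4068
x = 0.0081, y = -0.0399

(0.0081, -0.0399, -0.4068)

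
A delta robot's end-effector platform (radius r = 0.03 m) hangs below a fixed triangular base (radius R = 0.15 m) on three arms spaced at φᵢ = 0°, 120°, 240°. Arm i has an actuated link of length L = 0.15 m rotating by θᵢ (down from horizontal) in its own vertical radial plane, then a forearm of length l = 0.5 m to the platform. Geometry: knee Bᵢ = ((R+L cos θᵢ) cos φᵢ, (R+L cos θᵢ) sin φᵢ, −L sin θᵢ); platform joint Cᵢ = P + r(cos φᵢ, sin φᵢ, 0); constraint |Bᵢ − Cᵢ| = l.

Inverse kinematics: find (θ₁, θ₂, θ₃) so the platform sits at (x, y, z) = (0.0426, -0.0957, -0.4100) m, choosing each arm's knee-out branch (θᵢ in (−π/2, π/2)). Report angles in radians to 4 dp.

φ1=0.0° → target in arm frame (0.0426, -0.0957)
  A=0.0774, B=-0.4100, C=(l²−L²−A²−y'²−z²)/(2L)=0.1475
  θ1 = atan2(B,A) + arccos(C/0.4172) = -0.1747
arm 2 (φ=120.0°): x'=-0.1042, y'=0.0110
  A cos θ + B sin θ = C:  0.2242·cos θ + -0.4100·sin θ = 0.0301
  θ2 = atan2(B,A) + arccos(C/0.4673) = 0.4360
φ3=240.0° → target in arm frame (0.0616, 0.0847)
  A cos θ + B sin θ = C:  0.0584·cos θ + -0.4100·sin θ = 0.1627
  √(A²+B²)=0.4141;  θ3 = -1.4293+1.1671 ≈ -0.2622

θ₁ = -0.1747, θ₂ = 0.4360, θ₃ = -0.2622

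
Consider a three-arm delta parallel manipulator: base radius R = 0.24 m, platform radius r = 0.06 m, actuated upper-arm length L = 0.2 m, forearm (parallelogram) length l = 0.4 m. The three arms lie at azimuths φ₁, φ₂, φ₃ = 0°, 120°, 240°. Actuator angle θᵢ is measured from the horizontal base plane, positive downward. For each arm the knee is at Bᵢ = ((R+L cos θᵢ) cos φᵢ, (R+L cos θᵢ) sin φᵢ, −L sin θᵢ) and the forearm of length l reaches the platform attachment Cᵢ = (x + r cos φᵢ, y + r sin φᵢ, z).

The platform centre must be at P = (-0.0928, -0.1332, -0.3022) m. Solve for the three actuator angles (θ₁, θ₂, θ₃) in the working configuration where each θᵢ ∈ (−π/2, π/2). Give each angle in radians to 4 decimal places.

θ₁ = 1.1348, θ₂ = 1.0473, θ₃ = -0.1743

arm 1 (φ=0.0°): x'=-0.0928, y'=-0.1332
  A=0.2728, B=-0.3022, C=(l²−L²−A²−y'²−z²)/(2L)=-0.1587
  √(A²+B²)=0.4071;  θ1 = -0.8365+1.9713 ≈ 1.1348
φ2=120.0° → target in arm frame (-0.0690, 0.1470)
  A=0.2490, B=-0.3022, C=(l²−L²−A²−y'²−z²)/(2L)=-0.1373
  γ=atan2(-0.3022,0.2490)=-0.8817;  ψ=arccos(-0.3506)=1.9290;  θ2=γ+ψ≈1.0473
rotate P by −φ3: (0.1618, -0.0138, -0.3022)
  A=0.0182, B=-0.3022, C=(l²−L²−A²−y'²−z²)/(2L)=0.0704
  γ=atan2(-0.3022,0.0182)=-1.5105;  ψ=arccos(0.2325)=1.3362;  θ3=γ+ψ≈-0.1743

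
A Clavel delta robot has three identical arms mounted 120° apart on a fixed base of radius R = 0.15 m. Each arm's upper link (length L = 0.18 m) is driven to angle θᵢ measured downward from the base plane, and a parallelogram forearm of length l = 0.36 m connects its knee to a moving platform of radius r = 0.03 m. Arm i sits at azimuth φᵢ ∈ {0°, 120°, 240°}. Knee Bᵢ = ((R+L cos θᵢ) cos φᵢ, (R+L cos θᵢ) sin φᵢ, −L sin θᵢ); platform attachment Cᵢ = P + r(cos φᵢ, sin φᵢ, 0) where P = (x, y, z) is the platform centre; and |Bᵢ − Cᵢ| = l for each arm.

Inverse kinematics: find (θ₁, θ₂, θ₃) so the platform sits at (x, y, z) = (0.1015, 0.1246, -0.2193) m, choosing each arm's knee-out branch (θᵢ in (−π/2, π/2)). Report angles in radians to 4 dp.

θ₁ = -0.3488, θ₂ = 0.0003, θ₃ = 1.1348

φ1=0.0° → target in arm frame (0.1015, 0.1246)
  e−x'=0.0185;  (l²−L²−(e−x')²−y'²−z²)/2L = 0.0923
  θ1 = atan2(B,A) + arccos(C/0.2201) = -0.3488
arm 2 (φ=120.0°): x'=0.0572, y'=-0.1502
  A=0.0628, B=-0.2193, C=(l²−L²−A²−y'²−z²)/(2L)=0.0628
  θ2 = atan2(B,A) + arccos(C/0.2281) = 0.0003
rotate P by −φ3: (-0.1587, 0.0256, -0.2193)
  A=0.2787, B=-0.2193, C=(l²−L²−A²−y'²−z²)/(2L)=-0.0811
  √(A²+B²)=0.3546;  θ3 = -0.6668+1.8016 ≈ 1.1348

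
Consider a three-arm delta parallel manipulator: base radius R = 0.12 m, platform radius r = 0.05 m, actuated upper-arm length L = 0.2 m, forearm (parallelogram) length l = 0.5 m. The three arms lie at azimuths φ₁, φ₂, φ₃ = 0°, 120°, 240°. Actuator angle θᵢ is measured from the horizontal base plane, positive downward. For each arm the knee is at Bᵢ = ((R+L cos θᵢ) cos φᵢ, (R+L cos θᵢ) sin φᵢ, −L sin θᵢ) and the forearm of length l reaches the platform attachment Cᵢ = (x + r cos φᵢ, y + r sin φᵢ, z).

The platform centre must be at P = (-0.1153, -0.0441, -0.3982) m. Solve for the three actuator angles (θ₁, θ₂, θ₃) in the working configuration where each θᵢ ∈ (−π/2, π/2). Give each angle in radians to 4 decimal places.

arm 1 (φ=0.0°): x'=-0.1153, y'=-0.0441
  A cos θ + B sin θ = C:  0.1853·cos θ + -0.3982·sin θ = 0.0379
  γ=atan2(-0.3982,0.1853)=-1.1353;  ψ=arccos(0.0863)=1.4844;  θ1=γ+ψ≈0.3492
arm 2 (φ=120.0°): x'=0.0195, y'=0.1219
  e−x'=0.0505;  (l²−L²−(e−x')²−y'²−z²)/2L = 0.0851
  θ2 = atan2(B,A) + arccos(C/0.4014) = -0.0873
rotate P by −φ3: (0.0958, -0.0778, -0.3982)
  A cos θ + B sin θ = C:  -0.0258·cos θ + -0.3982·sin θ = 0.1118
  √(A²+B²)=0.3990;  θ3 = -1.6356+1.2868 ≈ -0.3488

θ₁ = 0.3492, θ₂ = -0.0873, θ₃ = -0.3488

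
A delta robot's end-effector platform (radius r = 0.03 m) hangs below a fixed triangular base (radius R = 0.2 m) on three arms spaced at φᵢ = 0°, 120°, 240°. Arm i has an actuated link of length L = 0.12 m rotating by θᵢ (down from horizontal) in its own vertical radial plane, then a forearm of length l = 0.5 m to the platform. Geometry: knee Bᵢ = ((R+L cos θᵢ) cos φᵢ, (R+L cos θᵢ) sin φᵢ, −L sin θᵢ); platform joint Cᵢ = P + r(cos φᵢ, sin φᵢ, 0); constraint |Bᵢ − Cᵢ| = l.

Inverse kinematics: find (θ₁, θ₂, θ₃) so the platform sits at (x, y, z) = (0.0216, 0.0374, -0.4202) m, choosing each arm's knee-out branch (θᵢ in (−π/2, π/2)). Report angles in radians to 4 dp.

φ1=0.0° → target in arm frame (0.0216, 0.0374)
  A=0.1484, B=-0.4202, C=(l²−L²−A²−y'²−z²)/(2L)=0.1484
  γ=atan2(-0.4202,0.1484)=-1.2313;  ψ=arccos(0.3330)=1.2314;  θ1=γ+ψ≈0.0001
φ2=120.0° → target in arm frame (0.0216, -0.0374)
  e−x'=0.1484;  (l²−L²−(e−x')²−y'²−z²)/2L = 0.1484
  θ2 = atan2(B,A) + arccos(C/0.4456) = 0.0001
arm 3 (φ=240.0°): x'=-0.0432, y'=0.0000
  e−x'=0.2132;  (l²−L²−(e−x')²−y'²−z²)/2L = 0.0566
  √(A²+B²)=0.4712;  θ3 = -1.1013+1.4504 ≈ 0.3491

θ₁ = 0.0001, θ₂ = 0.0001, θ₃ = 0.3491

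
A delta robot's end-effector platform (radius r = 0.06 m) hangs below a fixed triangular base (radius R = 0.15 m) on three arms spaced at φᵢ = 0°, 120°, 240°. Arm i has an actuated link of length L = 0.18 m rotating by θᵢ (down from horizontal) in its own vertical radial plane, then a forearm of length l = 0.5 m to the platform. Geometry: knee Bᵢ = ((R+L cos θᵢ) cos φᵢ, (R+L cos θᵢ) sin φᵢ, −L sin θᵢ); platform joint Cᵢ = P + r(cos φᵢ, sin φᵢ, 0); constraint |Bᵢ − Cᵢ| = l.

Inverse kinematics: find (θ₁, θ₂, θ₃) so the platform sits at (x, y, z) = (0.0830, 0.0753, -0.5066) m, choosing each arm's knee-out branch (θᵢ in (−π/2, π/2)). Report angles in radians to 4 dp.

θ₁ = 0.2618, θ₂ = 0.4363, θ₃ = 0.7855

arm 1 (φ=0.0°): x'=0.0830, y'=0.0753
  A cos θ + B sin θ = C:  0.0070·cos θ + -0.5066·sin θ = -0.1243
  √(A²+B²)=0.5066;  θ1 = -1.5570+1.8187 ≈ 0.2618
arm 2 (φ=120.0°): x'=0.0237, y'=-0.1095
  e−x'=0.0663;  (l²−L²−(e−x')²−y'²−z²)/2L = -0.1540
  γ=atan2(-0.5066,0.0663)=-1.4407;  ψ=arccos(-0.3014)=1.8769;  θ2=γ+ψ≈0.4363
rotate P by −φ3: (-0.1067, 0.0342, -0.5066)
  A=0.1967, B=-0.5066, C=(l²−L²−A²−y'²−z²)/(2L)=-0.2192
  √(A²+B²)=0.5435;  θ3 = -1.2004+1.9860 ≈ 0.7855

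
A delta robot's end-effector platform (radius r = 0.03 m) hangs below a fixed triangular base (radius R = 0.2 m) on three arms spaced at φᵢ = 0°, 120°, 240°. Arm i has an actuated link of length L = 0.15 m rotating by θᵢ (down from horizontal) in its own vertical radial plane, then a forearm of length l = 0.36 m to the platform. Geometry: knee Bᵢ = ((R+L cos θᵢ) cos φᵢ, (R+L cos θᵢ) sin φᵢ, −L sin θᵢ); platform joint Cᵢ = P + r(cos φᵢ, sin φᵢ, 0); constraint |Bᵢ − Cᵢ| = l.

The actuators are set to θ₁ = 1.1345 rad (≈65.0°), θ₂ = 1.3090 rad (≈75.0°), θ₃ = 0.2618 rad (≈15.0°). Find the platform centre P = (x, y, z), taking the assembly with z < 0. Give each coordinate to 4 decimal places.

S1 = (0.2334·cos0.0°, 0.2334·sin0.0°, -0.1359) = (0.2334, 0.0000, -0.1359)
arm 2 at φ=120.0°: (R−r)+L cos θ2 = 0.2088;  S2 = (-0.1044, 0.1808, -0.1449)
φ3=240.0°: virtual centre (-0.1574, -0.2727, -0.0388), radius l
eliminate P² terms by subtracting sphere 1 from 2 and 3
linear system: -0.6756x+0.3617y = -0.0084−-0.0179z; -0.7817x+-0.5454y = 0.0277−0.1943z
Cramer: x(z) = -0.0084+0.0929z;  y(z) = -0.0388+0.2230z
quadratic in z: (1.0584)z²+(0.2097)z+(-0.0512)=0, √Δ=0.5104 → z ∈ {-0.3402, 0.1421}; z = -0.3402 (taking z<0)
x = -0.0400, y = -0.1146

(-0.0400, -0.1146, -0.3402)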